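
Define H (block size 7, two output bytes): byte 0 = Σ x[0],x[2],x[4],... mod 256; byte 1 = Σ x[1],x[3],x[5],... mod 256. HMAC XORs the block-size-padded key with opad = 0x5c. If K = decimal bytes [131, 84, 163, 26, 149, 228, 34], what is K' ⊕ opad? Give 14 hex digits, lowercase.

Key decimal bytes [131, 84, 163, 26, 149, 228, 34] = 83 54 a3 1a 95 e4 22 is exactly B = 7 bytes: K' = 83 54 a3 1a 95 e4 22.
XOR each byte with 0x5c: 83⊕5c=df, 54⊕5c=08, a3⊕5c=ff, 1a⊕5c=46, 95⊕5c=c9, e4⊕5c=b8, 22⊕5c=7e.

df08ff46c9b87e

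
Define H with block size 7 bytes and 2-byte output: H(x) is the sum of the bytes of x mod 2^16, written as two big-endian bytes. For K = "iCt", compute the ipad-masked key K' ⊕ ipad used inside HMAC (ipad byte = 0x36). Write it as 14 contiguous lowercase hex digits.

Key "iCt" = 69 43 74 is 3 bytes ≤ B = 7; zero-pad to 7 bytes: K' = 69 43 74 00 00 00 00.
XOR each byte with 0x36: 69⊕36=5f, 43⊕36=75, 74⊕36=42, 00⊕36=36, 00⊕36=36, 00⊕36=36, 00⊕36=36.

5f754236363636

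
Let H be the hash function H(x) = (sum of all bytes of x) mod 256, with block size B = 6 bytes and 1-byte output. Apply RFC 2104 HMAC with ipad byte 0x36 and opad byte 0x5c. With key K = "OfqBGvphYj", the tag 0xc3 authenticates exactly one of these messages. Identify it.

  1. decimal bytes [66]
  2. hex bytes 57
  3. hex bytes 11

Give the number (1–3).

2

Key "OfqBGvphYj" = 4f 66 71 42 47 76 70 68 59 6a is 10 bytes > B = 6, so hash it first: H(key) = c0, then zero-pad to 6 bytes: K' = c0 00 00 00 00 00.
K' ⊕ ipad = f6 36 36 36 36 36; K' ⊕ opad = 9c 5c 5c 5c 5c 5c.
m1: inner = H(f6 36 36 36 36 36 42) = 46; tag = H(9c 5c 5c 5c 5c 5c 46) = ae
m2: inner = H(f6 36 36 36 36 36 57) = 5b; tag = H(9c 5c 5c 5c 5c 5c 5b) = c3 ← matches
m3: inner = H(f6 36 36 36 36 36 11) = 15; tag = H(9c 5c 5c 5c 5c 5c 15) = 7d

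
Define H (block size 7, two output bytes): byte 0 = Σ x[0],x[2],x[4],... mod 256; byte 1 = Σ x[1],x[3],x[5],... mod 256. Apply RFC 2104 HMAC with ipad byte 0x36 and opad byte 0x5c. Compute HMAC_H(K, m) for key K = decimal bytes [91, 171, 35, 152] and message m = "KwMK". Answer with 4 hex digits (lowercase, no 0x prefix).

57c7

Key decimal bytes [91, 171, 35, 152] = 5b ab 23 98 is 4 bytes ≤ B = 7; zero-pad to 7 bytes: K' = 5b ab 23 98 00 00 00.
K' ⊕ ipad = 6d 9d 15 ae 36 36 36.  K' ⊕ opad = 07 f7 7f c4 5c 5c 5c.
Inner input = (K'⊕ipad) ∥ m = 6d 9d 15 ae 36 36 36 ∥ 4b 77 4d 4b.
Inner hash: even-index sum = 432 mod 256 = 176; odd-index sum = 537 mod 256 = 25 → b0 19.
Outer input = (K'⊕opad) ∥ inner = 07 f7 7f c4 5c 5c 5c ∥ b0 19.
Outer hash (tag): even-index sum = 343 mod 256 = 87; odd-index sum = 711 mod 256 = 199 → 57 c7.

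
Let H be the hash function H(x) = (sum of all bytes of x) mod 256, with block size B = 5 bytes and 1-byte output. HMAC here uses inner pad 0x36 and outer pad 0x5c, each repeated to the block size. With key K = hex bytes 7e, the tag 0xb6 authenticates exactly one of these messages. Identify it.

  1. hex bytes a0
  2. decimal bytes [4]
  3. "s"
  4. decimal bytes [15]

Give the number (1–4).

2

Key hex bytes 7e is 1 byte ≤ B = 5; zero-pad to 5 bytes: K' = 7e 00 00 00 00.
K' ⊕ ipad = 48 36 36 36 36; K' ⊕ opad = 22 5c 5c 5c 5c.
m1: inner = H(48 36 36 36 36 a0) = c0; tag = H(22 5c 5c 5c 5c c0) = 52
m2: inner = H(48 36 36 36 36 04) = 24; tag = H(22 5c 5c 5c 5c 24) = b6 ← matches
m3: inner = H(48 36 36 36 36 73) = 93; tag = H(22 5c 5c 5c 5c 93) = 25
m4: inner = H(48 36 36 36 36 0f) = 2f; tag = H(22 5c 5c 5c 5c 2f) = c1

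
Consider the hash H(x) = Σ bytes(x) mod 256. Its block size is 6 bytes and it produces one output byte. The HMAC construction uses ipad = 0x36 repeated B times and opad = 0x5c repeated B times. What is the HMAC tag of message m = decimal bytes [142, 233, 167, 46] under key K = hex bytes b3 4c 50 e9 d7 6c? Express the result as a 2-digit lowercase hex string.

46

Key hex bytes b3 4c 50 e9 d7 6c is exactly B = 6 bytes: K' = b3 4c 50 e9 d7 6c.
K' ⊕ ipad = 85 7a 66 df e1 5a.  K' ⊕ opad = ef 10 0c b5 8b 30.
Inner input = (K'⊕ipad) ∥ m = 85 7a 66 df e1 5a ∥ 8e e9 a7 2e.
Inner hash: sum = 133+122+102+223+225+90+142+233+167+46 = 1483; mod 256 = 203 → cb.
Outer input = (K'⊕opad) ∥ inner = ef 10 0c b5 8b 30 ∥ cb.
Outer hash (tag): sum = 239+16+12+181+139+48+203 = 838; mod 256 = 70 → 46.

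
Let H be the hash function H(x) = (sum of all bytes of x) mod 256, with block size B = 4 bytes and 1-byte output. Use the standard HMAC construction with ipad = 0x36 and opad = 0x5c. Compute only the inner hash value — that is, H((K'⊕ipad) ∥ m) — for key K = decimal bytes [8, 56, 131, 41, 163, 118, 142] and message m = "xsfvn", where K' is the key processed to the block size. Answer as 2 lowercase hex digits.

7c

Key decimal bytes [8, 56, 131, 41, 163, 118, 142] = 08 38 83 29 a3 76 8e is 7 bytes > B = 4, so hash it first: H(key) = 93, then zero-pad to 4 bytes: K' = 93 00 00 00.
K' ⊕ ipad = a5 36 36 36.
Inner input = a5 36 36 36 ∥ 78 73 66 76 6e.
Inner hash: sum = 165+54+54+54+120+115+102+118+110 = 892; mod 256 = 124 → 7c.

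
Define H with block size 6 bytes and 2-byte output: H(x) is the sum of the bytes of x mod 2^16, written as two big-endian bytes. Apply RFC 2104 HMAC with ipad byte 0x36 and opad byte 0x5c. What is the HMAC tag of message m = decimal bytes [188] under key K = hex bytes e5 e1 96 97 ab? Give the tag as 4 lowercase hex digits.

04dc

Key hex bytes e5 e1 96 97 ab is 5 bytes ≤ B = 6; zero-pad to 6 bytes: K' = e5 e1 96 97 ab 00.
K' ⊕ ipad = d3 d7 a0 a1 9d 36.  K' ⊕ opad = b9 bd ca cb f7 5c.
Inner input = (K'⊕ipad) ∥ m = d3 d7 a0 a1 9d 36 ∥ bc.
Inner hash: sum = 211+215+160+161+157+54+188 = 1146 → 04 7a.
Outer input = (K'⊕opad) ∥ inner = b9 bd ca cb f7 5c ∥ 04 7a.
Outer hash (tag): sum = 185+189+202+203+247+92+4+122 = 1244 → 04 dc.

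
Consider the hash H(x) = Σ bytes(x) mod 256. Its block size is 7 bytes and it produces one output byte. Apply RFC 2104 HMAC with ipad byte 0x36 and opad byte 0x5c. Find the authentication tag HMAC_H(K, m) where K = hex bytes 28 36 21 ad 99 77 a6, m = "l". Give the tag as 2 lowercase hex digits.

f2

Key hex bytes 28 36 21 ad 99 77 a6 is exactly B = 7 bytes: K' = 28 36 21 ad 99 77 a6.
K' ⊕ ipad = 1e 00 17 9b af 41 90.  K' ⊕ opad = 74 6a 7d f1 c5 2b fa.
Inner input = (K'⊕ipad) ∥ m = 1e 00 17 9b af 41 90 ∥ 6c.
Inner hash: sum = 30+0+23+155+175+65+144+108 = 700; mod 256 = 188 → bc.
Outer input = (K'⊕opad) ∥ inner = 74 6a 7d f1 c5 2b fa ∥ bc.
Outer hash (tag): sum = 116+106+125+241+197+43+250+188 = 1266; mod 256 = 242 → f2.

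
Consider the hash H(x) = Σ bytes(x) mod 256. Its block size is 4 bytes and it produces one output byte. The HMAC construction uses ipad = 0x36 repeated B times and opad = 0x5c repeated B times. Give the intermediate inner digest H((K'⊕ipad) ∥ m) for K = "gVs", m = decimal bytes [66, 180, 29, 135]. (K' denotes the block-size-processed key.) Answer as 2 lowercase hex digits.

Key "gVs" = 67 56 73 is 3 bytes ≤ B = 4; zero-pad to 4 bytes: K' = 67 56 73 00.
K' ⊕ ipad = 51 60 45 36.
Inner input = 51 60 45 36 ∥ 42 b4 1d 87.
Inner hash: sum = 81+96+69+54+66+180+29+135 = 710; mod 256 = 198 → c6.

c6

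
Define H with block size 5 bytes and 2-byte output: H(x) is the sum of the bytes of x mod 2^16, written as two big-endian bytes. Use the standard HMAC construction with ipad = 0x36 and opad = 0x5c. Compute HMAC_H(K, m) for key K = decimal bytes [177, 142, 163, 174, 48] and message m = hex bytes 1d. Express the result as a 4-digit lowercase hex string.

04ad

Key decimal bytes [177, 142, 163, 174, 48] = b1 8e a3 ae 30 is exactly B = 5 bytes: K' = b1 8e a3 ae 30.
K' ⊕ ipad = 87 b8 95 98 06.  K' ⊕ opad = ed d2 ff f2 6c.
Inner input = (K'⊕ipad) ∥ m = 87 b8 95 98 06 ∥ 1d.
Inner hash: sum = 135+184+149+152+6+29 = 655 → 02 8f.
Outer input = (K'⊕opad) ∥ inner = ed d2 ff f2 6c ∥ 02 8f.
Outer hash (tag): sum = 237+210+255+242+108+2+143 = 1197 → 04 ad.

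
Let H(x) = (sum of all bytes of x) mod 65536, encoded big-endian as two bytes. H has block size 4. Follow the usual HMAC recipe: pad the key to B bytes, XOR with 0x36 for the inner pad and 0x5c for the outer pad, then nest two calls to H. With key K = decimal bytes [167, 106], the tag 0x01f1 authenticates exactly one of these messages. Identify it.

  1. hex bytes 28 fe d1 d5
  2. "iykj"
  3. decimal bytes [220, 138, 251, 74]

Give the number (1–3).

3

Key decimal bytes [167, 106] = a7 6a is 2 bytes ≤ B = 4; zero-pad to 4 bytes: K' = a7 6a 00 00.
K' ⊕ ipad = 91 5c 36 36; K' ⊕ opad = fb 36 5c 5c.
m1: inner = H(91 5c 36 36 28 fe d1 d5) = 04 25; tag = H(fb 36 5c 5c 04 25) = 0212
m2: inner = H(91 5c 36 36 69 79 6b 6a) = 03 10; tag = H(fb 36 5c 5c 03 10) = 01fc
m3: inner = H(91 5c 36 36 dc 8a fb 4a) = 04 04; tag = H(fb 36 5c 5c 04 04) = 01f1 ← matches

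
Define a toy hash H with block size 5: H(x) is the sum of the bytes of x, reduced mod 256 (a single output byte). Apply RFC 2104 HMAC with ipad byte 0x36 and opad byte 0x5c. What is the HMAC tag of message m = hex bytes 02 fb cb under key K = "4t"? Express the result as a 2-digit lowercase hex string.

52

Key "4t" = 34 74 is 2 bytes ≤ B = 5; zero-pad to 5 bytes: K' = 34 74 00 00 00.
K' ⊕ ipad = 02 42 36 36 36.  K' ⊕ opad = 68 28 5c 5c 5c.
Inner input = (K'⊕ipad) ∥ m = 02 42 36 36 36 ∥ 02 fb cb.
Inner hash: sum = 2+66+54+54+54+2+251+203 = 686; mod 256 = 174 → ae.
Outer input = (K'⊕opad) ∥ inner = 68 28 5c 5c 5c ∥ ae.
Outer hash (tag): sum = 104+40+92+92+92+174 = 594; mod 256 = 82 → 52.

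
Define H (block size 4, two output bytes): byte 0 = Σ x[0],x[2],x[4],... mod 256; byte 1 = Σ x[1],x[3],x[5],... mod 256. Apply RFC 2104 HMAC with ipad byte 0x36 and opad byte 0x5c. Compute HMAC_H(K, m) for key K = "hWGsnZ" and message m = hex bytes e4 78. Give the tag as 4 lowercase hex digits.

e294

Key "hWGsnZ" = 68 57 47 73 6e 5a is 6 bytes > B = 4, so hash it first: H(key) = 1d 24, then zero-pad to 4 bytes: K' = 1d 24 00 00.
K' ⊕ ipad = 2b 12 36 36.  K' ⊕ opad = 41 78 5c 5c.
Inner input = (K'⊕ipad) ∥ m = 2b 12 36 36 ∥ e4 78.
Inner hash: even-index sum = 325 mod 256 = 69; odd-index sum = 192 mod 256 = 192 → 45 c0.
Outer input = (K'⊕opad) ∥ inner = 41 78 5c 5c ∥ 45 c0.
Outer hash (tag): even-index sum = 226 mod 256 = 226; odd-index sum = 404 mod 256 = 148 → e2 94.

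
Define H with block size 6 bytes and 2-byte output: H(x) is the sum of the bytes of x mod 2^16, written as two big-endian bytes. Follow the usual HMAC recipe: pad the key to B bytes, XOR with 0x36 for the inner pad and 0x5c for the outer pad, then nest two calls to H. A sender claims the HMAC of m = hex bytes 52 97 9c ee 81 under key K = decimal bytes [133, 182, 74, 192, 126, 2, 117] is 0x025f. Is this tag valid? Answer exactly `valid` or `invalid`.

Key decimal bytes [133, 182, 74, 192, 126, 2, 117] = 85 b6 4a c0 7e 02 75 is 7 bytes > B = 6, so hash it first: H(key) = 03 3a, then zero-pad to 6 bytes: K' = 03 3a 00 00 00 00.
K' ⊕ ipad = 35 0c 36 36 36 36; K' ⊕ opad = 5f 66 5c 5c 5c 5c.
Inner hash: sum = 53+12+54+54+54+54+82+151+156+238+129 = 1037 → 04 0d.
Outer hash (recomputed tag): sum = 95+102+92+92+92+92+4+13 = 582 → 02 46.
Recomputed tag = 0246; claimed = 025f → mismatch.

invalid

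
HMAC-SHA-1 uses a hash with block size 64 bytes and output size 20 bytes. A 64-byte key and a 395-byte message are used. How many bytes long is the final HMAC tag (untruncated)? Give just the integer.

The tag is one SHA-1 digest: 20 bytes.

20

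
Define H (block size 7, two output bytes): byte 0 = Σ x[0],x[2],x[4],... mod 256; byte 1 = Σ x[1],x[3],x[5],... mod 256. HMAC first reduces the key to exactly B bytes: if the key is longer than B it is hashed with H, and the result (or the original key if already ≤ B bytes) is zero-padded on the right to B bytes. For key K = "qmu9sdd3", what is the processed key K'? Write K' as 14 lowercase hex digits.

|K| = 8 > B = 7, so first hash the key.
H(K): even-index sum = 445 mod 256 = 189; odd-index sum = 317 mod 256 = 61 → bd 3d.
Zero-pad H(K) = bd 3d to 7 bytes: K' = bd 3d 00 00 00 00 00.

bd3d0000000000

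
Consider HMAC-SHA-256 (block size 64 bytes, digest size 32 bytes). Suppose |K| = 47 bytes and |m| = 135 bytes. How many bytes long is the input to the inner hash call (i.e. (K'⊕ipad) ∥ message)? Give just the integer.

199

Key is 47 ≤ 64 bytes, zero-padded: |K'| = 64.
Inner input = (K'⊕ipad) ∥ m → 64 + 135 = 199 bytes.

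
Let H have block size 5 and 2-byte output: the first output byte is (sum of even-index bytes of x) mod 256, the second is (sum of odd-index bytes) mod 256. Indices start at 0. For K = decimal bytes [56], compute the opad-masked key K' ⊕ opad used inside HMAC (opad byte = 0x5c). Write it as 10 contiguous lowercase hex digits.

Key decimal bytes [56] = 38 is 1 byte ≤ B = 5; zero-pad to 5 bytes: K' = 38 00 00 00 00.
XOR each byte with 0x5c: 38⊕5c=64, 00⊕5c=5c, 00⊕5c=5c, 00⊕5c=5c, 00⊕5c=5c.

645c5c5c5c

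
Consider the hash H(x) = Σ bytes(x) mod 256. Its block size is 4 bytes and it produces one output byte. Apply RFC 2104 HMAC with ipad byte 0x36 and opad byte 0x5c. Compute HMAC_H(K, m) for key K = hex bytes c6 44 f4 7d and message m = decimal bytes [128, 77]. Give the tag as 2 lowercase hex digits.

b7

Key hex bytes c6 44 f4 7d is exactly B = 4 bytes: K' = c6 44 f4 7d.
K' ⊕ ipad = f0 72 c2 4b.  K' ⊕ opad = 9a 18 a8 21.
Inner input = (K'⊕ipad) ∥ m = f0 72 c2 4b ∥ 80 4d.
Inner hash: sum = 240+114+194+75+128+77 = 828; mod 256 = 60 → 3c.
Outer input = (K'⊕opad) ∥ inner = 9a 18 a8 21 ∥ 3c.
Outer hash (tag): sum = 154+24+168+33+60 = 439; mod 256 = 183 → b7.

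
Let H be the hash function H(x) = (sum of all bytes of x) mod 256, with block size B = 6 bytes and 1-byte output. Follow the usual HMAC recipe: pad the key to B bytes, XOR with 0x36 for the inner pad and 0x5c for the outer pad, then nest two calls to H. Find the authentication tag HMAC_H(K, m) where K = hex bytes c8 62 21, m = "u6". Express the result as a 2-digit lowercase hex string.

19

Key hex bytes c8 62 21 is 3 bytes ≤ B = 6; zero-pad to 6 bytes: K' = c8 62 21 00 00 00.
K' ⊕ ipad = fe 54 17 36 36 36.  K' ⊕ opad = 94 3e 7d 5c 5c 5c.
Inner input = (K'⊕ipad) ∥ m = fe 54 17 36 36 36 ∥ 75 36.
Inner hash: sum = 254+84+23+54+54+54+117+54 = 694; mod 256 = 182 → b6.
Outer input = (K'⊕opad) ∥ inner = 94 3e 7d 5c 5c 5c ∥ b6.
Outer hash (tag): sum = 148+62+125+92+92+92+182 = 793; mod 256 = 25 → 19.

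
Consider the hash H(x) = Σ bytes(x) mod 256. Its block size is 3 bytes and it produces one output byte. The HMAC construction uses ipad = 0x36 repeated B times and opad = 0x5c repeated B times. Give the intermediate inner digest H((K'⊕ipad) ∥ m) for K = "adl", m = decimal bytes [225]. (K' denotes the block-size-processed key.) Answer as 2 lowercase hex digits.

Key "adl" = 61 64 6c is exactly B = 3 bytes: K' = 61 64 6c.
K' ⊕ ipad = 57 52 5a.
Inner input = 57 52 5a ∥ e1.
Inner hash: sum = 87+82+90+225 = 484; mod 256 = 228 → e4.

e4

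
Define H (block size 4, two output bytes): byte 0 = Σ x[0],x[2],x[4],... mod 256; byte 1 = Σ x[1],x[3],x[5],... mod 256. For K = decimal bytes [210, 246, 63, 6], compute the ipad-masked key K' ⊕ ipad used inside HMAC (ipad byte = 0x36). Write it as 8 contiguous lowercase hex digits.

Key decimal bytes [210, 246, 63, 6] = d2 f6 3f 06 is exactly B = 4 bytes: K' = d2 f6 3f 06.
XOR each byte with 0x36: d2⊕36=e4, f6⊕36=c0, 3f⊕36=09, 06⊕36=30.

e4c00930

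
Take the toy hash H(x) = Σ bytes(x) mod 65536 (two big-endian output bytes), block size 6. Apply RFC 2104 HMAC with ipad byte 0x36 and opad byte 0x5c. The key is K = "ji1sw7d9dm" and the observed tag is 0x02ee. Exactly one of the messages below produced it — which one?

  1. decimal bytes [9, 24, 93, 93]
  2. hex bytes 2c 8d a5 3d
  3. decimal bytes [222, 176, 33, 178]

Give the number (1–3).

2

Key "ji1sw7d9dm" = 6a 69 31 73 77 37 64 39 64 6d is 10 bytes > B = 6, so hash it first: H(key) = 03 93, then zero-pad to 6 bytes: K' = 03 93 00 00 00 00.
K' ⊕ ipad = 35 a5 36 36 36 36; K' ⊕ opad = 5f cf 5c 5c 5c 5c.
m1: inner = H(35 a5 36 36 36 36 09 18 5d 5d) = 02 8d; tag = H(5f cf 5c 5c 5c 5c 02 8d) = 032d
m2: inner = H(35 a5 36 36 36 36 2c 8d a5 3d) = 03 4d; tag = H(5f cf 5c 5c 5c 5c 03 4d) = 02ee ← matches
m3: inner = H(35 a5 36 36 36 36 de b0 21 b2) = 04 13; tag = H(5f cf 5c 5c 5c 5c 04 13) = 02b5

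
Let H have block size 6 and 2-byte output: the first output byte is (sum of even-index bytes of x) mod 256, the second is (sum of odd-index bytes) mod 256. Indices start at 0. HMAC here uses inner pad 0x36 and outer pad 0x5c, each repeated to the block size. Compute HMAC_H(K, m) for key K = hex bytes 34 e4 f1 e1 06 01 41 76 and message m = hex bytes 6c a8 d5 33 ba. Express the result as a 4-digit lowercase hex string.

Key hex bytes 34 e4 f1 e1 06 01 41 76 is 8 bytes > B = 6, so hash it first: H(key) = 6c 3c, then zero-pad to 6 bytes: K' = 6c 3c 00 00 00 00.
K' ⊕ ipad = 5a 0a 36 36 36 36.  K' ⊕ opad = 30 60 5c 5c 5c 5c.
Inner input = (K'⊕ipad) ∥ m = 5a 0a 36 36 36 36 ∥ 6c a8 d5 33 ba.
Inner hash: even-index sum = 705 mod 256 = 193; odd-index sum = 337 mod 256 = 81 → c1 51.
Outer input = (K'⊕opad) ∥ inner = 30 60 5c 5c 5c 5c ∥ c1 51.
Outer hash (tag): even-index sum = 425 mod 256 = 169; odd-index sum = 361 mod 256 = 105 → a9 69.

a969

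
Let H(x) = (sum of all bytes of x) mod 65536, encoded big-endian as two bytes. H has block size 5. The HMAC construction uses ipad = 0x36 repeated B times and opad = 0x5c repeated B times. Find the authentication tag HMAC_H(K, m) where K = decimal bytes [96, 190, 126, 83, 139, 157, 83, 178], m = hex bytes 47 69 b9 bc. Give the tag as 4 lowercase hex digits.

Key decimal bytes [96, 190, 126, 83, 139, 157, 83, 178] = 60 be 7e 53 8b 9d 53 b2 is 8 bytes > B = 5, so hash it first: H(key) = 04 1c, then zero-pad to 5 bytes: K' = 04 1c 00 00 00.
K' ⊕ ipad = 32 2a 36 36 36.  K' ⊕ opad = 58 40 5c 5c 5c.
Inner input = (K'⊕ipad) ∥ m = 32 2a 36 36 36 ∥ 47 69 b9 bc.
Inner hash: sum = 50+42+54+54+54+71+105+185+188 = 803 → 03 23.
Outer input = (K'⊕opad) ∥ inner = 58 40 5c 5c 5c ∥ 03 23.
Outer hash (tag): sum = 88+64+92+92+92+3+35 = 466 → 01 d2.

01d2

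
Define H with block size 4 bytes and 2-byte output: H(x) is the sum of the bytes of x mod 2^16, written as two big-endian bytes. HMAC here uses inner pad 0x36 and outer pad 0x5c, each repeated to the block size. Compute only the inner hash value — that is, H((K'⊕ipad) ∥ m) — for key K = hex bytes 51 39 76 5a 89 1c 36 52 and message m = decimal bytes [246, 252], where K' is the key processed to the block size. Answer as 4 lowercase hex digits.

Key hex bytes 51 39 76 5a 89 1c 36 52 is 8 bytes > B = 4, so hash it first: H(key) = 02 87, then zero-pad to 4 bytes: K' = 02 87 00 00.
K' ⊕ ipad = 34 b1 36 36.
Inner input = 34 b1 36 36 ∥ f6 fc.
Inner hash: sum = 52+177+54+54+246+252 = 835 → 03 43.

0343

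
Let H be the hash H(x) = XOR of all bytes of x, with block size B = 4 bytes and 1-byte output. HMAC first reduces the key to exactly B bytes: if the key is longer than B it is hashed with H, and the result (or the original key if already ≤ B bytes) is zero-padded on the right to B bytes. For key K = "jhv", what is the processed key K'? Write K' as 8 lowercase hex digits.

6a687600

Key "jhv" = 6a 68 76 is 3 bytes ≤ B = 4; zero-pad to 4 bytes: K' = 6a 68 76 00.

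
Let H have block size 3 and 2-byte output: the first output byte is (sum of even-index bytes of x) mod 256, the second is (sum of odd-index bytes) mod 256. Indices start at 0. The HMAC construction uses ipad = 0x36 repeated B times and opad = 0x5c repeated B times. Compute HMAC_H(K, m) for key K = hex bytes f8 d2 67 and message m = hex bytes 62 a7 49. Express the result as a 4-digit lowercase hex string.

Key hex bytes f8 d2 67 is exactly B = 3 bytes: K' = f8 d2 67.
K' ⊕ ipad = ce e4 51.  K' ⊕ opad = a4 8e 3b.
Inner input = (K'⊕ipad) ∥ m = ce e4 51 ∥ 62 a7 49.
Inner hash: even-index sum = 454 mod 256 = 198; odd-index sum = 399 mod 256 = 143 → c6 8f.
Outer input = (K'⊕opad) ∥ inner = a4 8e 3b ∥ c6 8f.
Outer hash (tag): even-index sum = 366 mod 256 = 110; odd-index sum = 340 mod 256 = 84 → 6e 54.

6e54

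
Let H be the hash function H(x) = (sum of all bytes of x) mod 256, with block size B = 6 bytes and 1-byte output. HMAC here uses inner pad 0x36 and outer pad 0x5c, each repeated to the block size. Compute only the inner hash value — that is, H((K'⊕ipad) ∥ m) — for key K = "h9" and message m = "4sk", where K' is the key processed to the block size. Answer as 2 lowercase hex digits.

Key "h9" = 68 39 is 2 bytes ≤ B = 6; zero-pad to 6 bytes: K' = 68 39 00 00 00 00.
K' ⊕ ipad = 5e 0f 36 36 36 36.
Inner input = 5e 0f 36 36 36 36 ∥ 34 73 6b.
Inner hash: sum = 94+15+54+54+54+54+52+115+107 = 599; mod 256 = 87 → 57.

57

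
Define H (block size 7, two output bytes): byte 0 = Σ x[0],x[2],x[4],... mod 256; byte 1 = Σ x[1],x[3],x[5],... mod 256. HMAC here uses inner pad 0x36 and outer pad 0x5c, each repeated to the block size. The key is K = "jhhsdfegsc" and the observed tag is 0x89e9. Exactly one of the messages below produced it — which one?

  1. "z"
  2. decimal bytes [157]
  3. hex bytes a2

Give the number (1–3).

1

Key "jhhsdfegsc" = 6a 68 68 73 64 66 65 67 73 63 is 10 bytes > B = 7, so hash it first: H(key) = 0e 0b, then zero-pad to 7 bytes: K' = 0e 0b 00 00 00 00 00.
K' ⊕ ipad = 38 3d 36 36 36 36 36; K' ⊕ opad = 52 57 5c 5c 5c 5c 5c.
m1: inner = H(38 3d 36 36 36 36 36 7a) = da 23; tag = H(52 57 5c 5c 5c 5c 5c da 23) = 89e9 ← matches
m2: inner = H(38 3d 36 36 36 36 36 9d) = da 46; tag = H(52 57 5c 5c 5c 5c 5c da 46) = ace9
m3: inner = H(38 3d 36 36 36 36 36 a2) = da 4b; tag = H(52 57 5c 5c 5c 5c 5c da 4b) = b1e9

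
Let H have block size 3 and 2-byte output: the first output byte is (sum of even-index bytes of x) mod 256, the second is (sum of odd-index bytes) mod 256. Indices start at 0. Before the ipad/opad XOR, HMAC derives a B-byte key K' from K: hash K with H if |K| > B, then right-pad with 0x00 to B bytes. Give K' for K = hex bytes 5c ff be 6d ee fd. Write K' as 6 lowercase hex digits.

|K| = 6 > B = 3, so first hash the key.
H(K): even-index sum = 520 mod 256 = 8; odd-index sum = 617 mod 256 = 105 → 08 69.
Zero-pad H(K) = 08 69 to 3 bytes: K' = 08 69 00.

086900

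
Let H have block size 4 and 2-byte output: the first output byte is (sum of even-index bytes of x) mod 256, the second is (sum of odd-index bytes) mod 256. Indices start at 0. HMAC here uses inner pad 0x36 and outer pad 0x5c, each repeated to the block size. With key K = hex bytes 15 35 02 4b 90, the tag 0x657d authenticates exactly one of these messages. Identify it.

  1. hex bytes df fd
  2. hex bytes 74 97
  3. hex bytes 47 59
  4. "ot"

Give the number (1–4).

Key hex bytes 15 35 02 4b 90 is 5 bytes > B = 4, so hash it first: H(key) = a7 80, then zero-pad to 4 bytes: K' = a7 80 00 00.
K' ⊕ ipad = 91 b6 36 36; K' ⊕ opad = fb dc 5c 5c.
m1: inner = H(91 b6 36 36 df fd) = a6 e9; tag = H(fb dc 5c 5c a6 e9) = fd21
m2: inner = H(91 b6 36 36 74 97) = 3b 83; tag = H(fb dc 5c 5c 3b 83) = 92bb
m3: inner = H(91 b6 36 36 47 59) = 0e 45; tag = H(fb dc 5c 5c 0e 45) = 657d ← matches
m4: inner = H(91 b6 36 36 6f 74) = 36 60; tag = H(fb dc 5c 5c 36 60) = 8d98

3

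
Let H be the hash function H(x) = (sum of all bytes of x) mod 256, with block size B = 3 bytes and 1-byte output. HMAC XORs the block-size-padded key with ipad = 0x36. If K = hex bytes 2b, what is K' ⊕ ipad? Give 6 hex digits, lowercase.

1d3636

Key hex bytes 2b is 1 byte ≤ B = 3; zero-pad to 3 bytes: K' = 2b 00 00.
XOR each byte with 0x36: 2b⊕36=1d, 00⊕36=36, 00⊕36=36.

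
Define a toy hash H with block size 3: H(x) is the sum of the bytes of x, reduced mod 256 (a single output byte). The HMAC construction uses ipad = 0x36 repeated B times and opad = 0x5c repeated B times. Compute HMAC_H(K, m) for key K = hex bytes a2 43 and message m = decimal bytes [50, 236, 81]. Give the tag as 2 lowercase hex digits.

Key hex bytes a2 43 is 2 bytes ≤ B = 3; zero-pad to 3 bytes: K' = a2 43 00.
K' ⊕ ipad = 94 75 36.  K' ⊕ opad = fe 1f 5c.
Inner input = (K'⊕ipad) ∥ m = 94 75 36 ∥ 32 ec 51.
Inner hash: sum = 148+117+54+50+236+81 = 686; mod 256 = 174 → ae.
Outer input = (K'⊕opad) ∥ inner = fe 1f 5c ∥ ae.
Outer hash (tag): sum = 254+31+92+174 = 551; mod 256 = 39 → 27.

27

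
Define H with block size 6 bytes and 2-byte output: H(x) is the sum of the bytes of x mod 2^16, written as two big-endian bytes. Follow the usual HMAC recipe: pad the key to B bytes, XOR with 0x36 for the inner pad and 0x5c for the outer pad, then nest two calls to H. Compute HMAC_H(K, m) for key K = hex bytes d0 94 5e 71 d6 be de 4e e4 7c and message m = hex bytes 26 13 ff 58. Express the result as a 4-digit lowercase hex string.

Key hex bytes d0 94 5e 71 d6 be de 4e e4 7c is 10 bytes > B = 6, so hash it first: H(key) = 06 53, then zero-pad to 6 bytes: K' = 06 53 00 00 00 00.
K' ⊕ ipad = 30 65 36 36 36 36.  K' ⊕ opad = 5a 0f 5c 5c 5c 5c.
Inner input = (K'⊕ipad) ∥ m = 30 65 36 36 36 36 ∥ 26 13 ff 58.
Inner hash: sum = 48+101+54+54+54+54+38+19+255+88 = 765 → 02 fd.
Outer input = (K'⊕opad) ∥ inner = 5a 0f 5c 5c 5c 5c ∥ 02 fd.
Outer hash (tag): sum = 90+15+92+92+92+92+2+253 = 728 → 02 d8.

02d8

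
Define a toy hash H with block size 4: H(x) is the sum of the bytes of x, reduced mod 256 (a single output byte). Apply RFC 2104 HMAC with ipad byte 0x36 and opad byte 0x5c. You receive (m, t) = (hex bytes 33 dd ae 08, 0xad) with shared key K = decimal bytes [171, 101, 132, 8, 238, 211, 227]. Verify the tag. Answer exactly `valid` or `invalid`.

Key decimal bytes [171, 101, 132, 8, 238, 211, 227] = ab 65 84 08 ee d3 e3 is 7 bytes > B = 4, so hash it first: H(key) = 40, then zero-pad to 4 bytes: K' = 40 00 00 00.
K' ⊕ ipad = 76 36 36 36; K' ⊕ opad = 1c 5c 5c 5c.
Inner hash: sum = 118+54+54+54+51+221+174+8 = 734; mod 256 = 222 → de.
Outer hash (recomputed tag): sum = 28+92+92+92+222 = 526; mod 256 = 14 → 0e.
Recomputed tag = 0e; claimed = ad → mismatch.

invalid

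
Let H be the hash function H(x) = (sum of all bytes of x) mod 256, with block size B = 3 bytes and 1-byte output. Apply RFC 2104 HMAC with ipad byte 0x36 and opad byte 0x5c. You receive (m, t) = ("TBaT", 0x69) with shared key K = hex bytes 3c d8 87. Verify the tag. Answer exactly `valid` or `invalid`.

invalid

Key hex bytes 3c d8 87 is exactly B = 3 bytes: K' = 3c d8 87.
K' ⊕ ipad = 0a ee b1; K' ⊕ opad = 60 84 db.
Inner hash: sum = 10+238+177+84+66+97+84 = 756; mod 256 = 244 → f4.
Outer hash (recomputed tag): sum = 96+132+219+244 = 691; mod 256 = 179 → b3.
Recomputed tag = b3; claimed = 69 → mismatch.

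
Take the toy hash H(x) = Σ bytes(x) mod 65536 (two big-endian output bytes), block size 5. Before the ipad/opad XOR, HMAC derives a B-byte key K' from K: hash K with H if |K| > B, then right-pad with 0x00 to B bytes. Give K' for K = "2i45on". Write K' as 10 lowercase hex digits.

|K| = 6 > B = 5, so first hash the key.
H(K): sum = 50+105+52+53+111+110 = 481 → 01 e1.
Zero-pad H(K) = 01 e1 to 5 bytes: K' = 01 e1 00 00 00.

01e1000000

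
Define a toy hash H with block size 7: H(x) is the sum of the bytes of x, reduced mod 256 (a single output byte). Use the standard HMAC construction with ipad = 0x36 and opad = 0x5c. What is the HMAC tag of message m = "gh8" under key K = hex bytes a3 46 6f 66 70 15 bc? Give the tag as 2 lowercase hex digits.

83

Key hex bytes a3 46 6f 66 70 15 bc is exactly B = 7 bytes: K' = a3 46 6f 66 70 15 bc.
K' ⊕ ipad = 95 70 59 50 46 23 8a.  K' ⊕ opad = ff 1a 33 3a 2c 49 e0.
Inner input = (K'⊕ipad) ∥ m = 95 70 59 50 46 23 8a ∥ 67 68 38.
Inner hash: sum = 149+112+89+80+70+35+138+103+104+56 = 936; mod 256 = 168 → a8.
Outer input = (K'⊕opad) ∥ inner = ff 1a 33 3a 2c 49 e0 ∥ a8.
Outer hash (tag): sum = 255+26+51+58+44+73+224+168 = 899; mod 256 = 131 → 83.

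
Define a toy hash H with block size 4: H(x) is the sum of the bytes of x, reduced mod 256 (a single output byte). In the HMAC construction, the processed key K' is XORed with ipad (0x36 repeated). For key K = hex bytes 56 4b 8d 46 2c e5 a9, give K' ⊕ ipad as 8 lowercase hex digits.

18363636

Key hex bytes 56 4b 8d 46 2c e5 a9 is 7 bytes > B = 4, so hash it first: H(key) = 2e, then zero-pad to 4 bytes: K' = 2e 00 00 00.
XOR each byte with 0x36: 2e⊕36=18, 00⊕36=36, 00⊕36=36, 00⊕36=36.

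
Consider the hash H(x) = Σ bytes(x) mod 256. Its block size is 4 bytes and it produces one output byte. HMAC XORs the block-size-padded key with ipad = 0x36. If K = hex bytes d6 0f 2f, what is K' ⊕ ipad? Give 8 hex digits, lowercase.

e0391936

Key hex bytes d6 0f 2f is 3 bytes ≤ B = 4; zero-pad to 4 bytes: K' = d6 0f 2f 00.
XOR each byte with 0x36: d6⊕36=e0, 0f⊕36=39, 2f⊕36=19, 00⊕36=36.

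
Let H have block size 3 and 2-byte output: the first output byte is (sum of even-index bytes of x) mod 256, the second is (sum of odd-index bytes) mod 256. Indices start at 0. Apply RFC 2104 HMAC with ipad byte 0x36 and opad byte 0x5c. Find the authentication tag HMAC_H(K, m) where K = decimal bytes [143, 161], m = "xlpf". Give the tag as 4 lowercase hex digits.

aebe

Key decimal bytes [143, 161] = 8f a1 is 2 bytes ≤ B = 3; zero-pad to 3 bytes: K' = 8f a1 00.
K' ⊕ ipad = b9 97 36.  K' ⊕ opad = d3 fd 5c.
Inner input = (K'⊕ipad) ∥ m = b9 97 36 ∥ 78 6c 70 66.
Inner hash: even-index sum = 449 mod 256 = 193; odd-index sum = 383 mod 256 = 127 → c1 7f.
Outer input = (K'⊕opad) ∥ inner = d3 fd 5c ∥ c1 7f.
Outer hash (tag): even-index sum = 430 mod 256 = 174; odd-index sum = 446 mod 256 = 190 → ae be.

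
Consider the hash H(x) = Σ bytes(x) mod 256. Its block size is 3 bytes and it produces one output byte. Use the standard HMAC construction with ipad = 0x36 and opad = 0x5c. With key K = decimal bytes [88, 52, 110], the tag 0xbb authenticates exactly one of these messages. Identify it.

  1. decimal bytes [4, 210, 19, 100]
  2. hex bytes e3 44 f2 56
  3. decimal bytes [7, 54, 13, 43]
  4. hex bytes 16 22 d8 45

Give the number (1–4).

4

Key decimal bytes [88, 52, 110] = 58 34 6e is exactly B = 3 bytes: K' = 58 34 6e.
K' ⊕ ipad = 6e 02 58; K' ⊕ opad = 04 68 32.
m1: inner = H(6e 02 58 04 d2 13 64) = 15; tag = H(04 68 32 15) = b3
m2: inner = H(6e 02 58 e3 44 f2 56) = 37; tag = H(04 68 32 37) = d5
m3: inner = H(6e 02 58 07 36 0d 2b) = 3d; tag = H(04 68 32 3d) = db
m4: inner = H(6e 02 58 16 22 d8 45) = 1d; tag = H(04 68 32 1d) = bb ← matches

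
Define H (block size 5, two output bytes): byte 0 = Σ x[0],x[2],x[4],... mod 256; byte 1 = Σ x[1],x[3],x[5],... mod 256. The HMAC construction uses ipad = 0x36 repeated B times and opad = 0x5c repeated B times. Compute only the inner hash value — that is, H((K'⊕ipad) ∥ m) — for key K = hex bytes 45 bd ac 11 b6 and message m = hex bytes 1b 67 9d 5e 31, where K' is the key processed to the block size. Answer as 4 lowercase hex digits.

Key hex bytes 45 bd ac 11 b6 is exactly B = 5 bytes: K' = 45 bd ac 11 b6.
K' ⊕ ipad = 73 8b 9a 27 80.
Inner input = 73 8b 9a 27 80 ∥ 1b 67 9d 5e 31.
Inner hash: even-index sum = 594 mod 256 = 82; odd-index sum = 411 mod 256 = 155 → 52 9b.

529b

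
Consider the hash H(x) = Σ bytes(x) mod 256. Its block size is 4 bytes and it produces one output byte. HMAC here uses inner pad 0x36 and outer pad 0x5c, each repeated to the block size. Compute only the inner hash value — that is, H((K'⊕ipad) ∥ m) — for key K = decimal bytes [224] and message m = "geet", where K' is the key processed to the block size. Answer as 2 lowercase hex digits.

1d

Key decimal bytes [224] = e0 is 1 byte ≤ B = 4; zero-pad to 4 bytes: K' = e0 00 00 00.
K' ⊕ ipad = d6 36 36 36.
Inner input = d6 36 36 36 ∥ 67 65 65 74.
Inner hash: sum = 214+54+54+54+103+101+101+116 = 797; mod 256 = 29 → 1d.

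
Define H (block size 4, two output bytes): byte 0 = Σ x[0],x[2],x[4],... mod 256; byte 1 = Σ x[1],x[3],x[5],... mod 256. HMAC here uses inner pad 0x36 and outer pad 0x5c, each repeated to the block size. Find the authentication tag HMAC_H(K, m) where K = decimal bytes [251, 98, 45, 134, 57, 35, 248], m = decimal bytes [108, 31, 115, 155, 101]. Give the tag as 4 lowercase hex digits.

4ae0

Key decimal bytes [251, 98, 45, 134, 57, 35, 248] = fb 62 2d 86 39 23 f8 is 7 bytes > B = 4, so hash it first: H(key) = 59 0b, then zero-pad to 4 bytes: K' = 59 0b 00 00.
K' ⊕ ipad = 6f 3d 36 36.  K' ⊕ opad = 05 57 5c 5c.
Inner input = (K'⊕ipad) ∥ m = 6f 3d 36 36 ∥ 6c 1f 73 9b 65.
Inner hash: even-index sum = 489 mod 256 = 233; odd-index sum = 301 mod 256 = 45 → e9 2d.
Outer input = (K'⊕opad) ∥ inner = 05 57 5c 5c ∥ e9 2d.
Outer hash (tag): even-index sum = 330 mod 256 = 74; odd-index sum = 224 mod 256 = 224 → 4a e0.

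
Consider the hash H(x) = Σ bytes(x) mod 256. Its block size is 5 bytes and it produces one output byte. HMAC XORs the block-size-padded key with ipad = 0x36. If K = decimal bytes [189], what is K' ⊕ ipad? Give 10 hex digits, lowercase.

8b36363636

Key decimal bytes [189] = bd is 1 byte ≤ B = 5; zero-pad to 5 bytes: K' = bd 00 00 00 00.
XOR each byte with 0x36: bd⊕36=8b, 00⊕36=36, 00⊕36=36, 00⊕36=36, 00⊕36=36.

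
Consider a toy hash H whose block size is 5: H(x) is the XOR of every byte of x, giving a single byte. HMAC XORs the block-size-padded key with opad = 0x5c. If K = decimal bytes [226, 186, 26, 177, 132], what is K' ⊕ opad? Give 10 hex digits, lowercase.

bee646edd8

Key decimal bytes [226, 186, 26, 177, 132] = e2 ba 1a b1 84 is exactly B = 5 bytes: K' = e2 ba 1a b1 84.
XOR each byte with 0x5c: e2⊕5c=be, ba⊕5c=e6, 1a⊕5c=46, b1⊕5c=ed, 84⊕5c=d8.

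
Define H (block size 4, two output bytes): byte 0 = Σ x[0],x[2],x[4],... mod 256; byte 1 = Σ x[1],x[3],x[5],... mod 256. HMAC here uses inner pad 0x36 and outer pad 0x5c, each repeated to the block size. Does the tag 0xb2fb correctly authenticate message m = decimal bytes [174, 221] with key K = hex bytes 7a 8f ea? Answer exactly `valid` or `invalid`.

valid

Key hex bytes 7a 8f ea is 3 bytes ≤ B = 4; zero-pad to 4 bytes: K' = 7a 8f ea 00.
K' ⊕ ipad = 4c b9 dc 36; K' ⊕ opad = 26 d3 b6 5c.
Inner hash: even-index sum = 470 mod 256 = 214; odd-index sum = 460 mod 256 = 204 → d6 cc.
Outer hash (recomputed tag): even-index sum = 434 mod 256 = 178; odd-index sum = 507 mod 256 = 251 → b2 fb.
Recomputed tag = b2fb; claimed = b2fb → match.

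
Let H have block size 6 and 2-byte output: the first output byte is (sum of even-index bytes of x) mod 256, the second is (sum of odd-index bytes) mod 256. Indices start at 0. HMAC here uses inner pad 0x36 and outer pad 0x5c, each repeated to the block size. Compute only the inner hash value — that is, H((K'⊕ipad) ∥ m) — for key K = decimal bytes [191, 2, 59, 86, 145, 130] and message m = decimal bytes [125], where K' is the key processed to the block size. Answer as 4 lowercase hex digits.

ba48

Key decimal bytes [191, 2, 59, 86, 145, 130] = bf 02 3b 56 91 82 is exactly B = 6 bytes: K' = bf 02 3b 56 91 82.
K' ⊕ ipad = 89 34 0d 60 a7 b4.
Inner input = 89 34 0d 60 a7 b4 ∥ 7d.
Inner hash: even-index sum = 442 mod 256 = 186; odd-index sum = 328 mod 256 = 72 → ba 48.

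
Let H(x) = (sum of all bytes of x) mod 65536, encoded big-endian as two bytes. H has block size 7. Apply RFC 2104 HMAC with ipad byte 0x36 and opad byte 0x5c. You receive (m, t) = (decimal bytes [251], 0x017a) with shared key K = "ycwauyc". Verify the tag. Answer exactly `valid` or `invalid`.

valid

Key "ycwauyc" = 79 63 77 61 75 79 63 is exactly B = 7 bytes: K' = 79 63 77 61 75 79 63.
K' ⊕ ipad = 4f 55 41 57 43 4f 55; K' ⊕ opad = 25 3f 2b 3d 29 25 3f.
Inner hash: sum = 79+85+65+87+67+79+85+251 = 798 → 03 1e.
Outer hash (recomputed tag): sum = 37+63+43+61+41+37+63+3+30 = 378 → 01 7a.
Recomputed tag = 017a; claimed = 017a → match.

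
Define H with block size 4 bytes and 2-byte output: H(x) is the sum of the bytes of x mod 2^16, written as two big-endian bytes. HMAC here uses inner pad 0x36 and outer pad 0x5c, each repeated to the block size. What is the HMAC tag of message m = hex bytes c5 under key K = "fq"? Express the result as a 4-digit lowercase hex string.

01e8

Key "fq" = 66 71 is 2 bytes ≤ B = 4; zero-pad to 4 bytes: K' = 66 71 00 00.
K' ⊕ ipad = 50 47 36 36.  K' ⊕ opad = 3a 2d 5c 5c.
Inner input = (K'⊕ipad) ∥ m = 50 47 36 36 ∥ c5.
Inner hash: sum = 80+71+54+54+197 = 456 → 01 c8.
Outer input = (K'⊕opad) ∥ inner = 3a 2d 5c 5c ∥ 01 c8.
Outer hash (tag): sum = 58+45+92+92+1+200 = 488 → 01 e8.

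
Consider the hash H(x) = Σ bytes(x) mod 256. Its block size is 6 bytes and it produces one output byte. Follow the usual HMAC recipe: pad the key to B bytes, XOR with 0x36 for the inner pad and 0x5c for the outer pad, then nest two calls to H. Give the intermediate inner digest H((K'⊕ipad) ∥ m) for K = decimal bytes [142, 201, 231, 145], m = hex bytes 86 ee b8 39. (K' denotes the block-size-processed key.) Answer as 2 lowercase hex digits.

Key decimal bytes [142, 201, 231, 145] = 8e c9 e7 91 is 4 bytes ≤ B = 6; zero-pad to 6 bytes: K' = 8e c9 e7 91 00 00.
K' ⊕ ipad = b8 ff d1 a7 36 36.
Inner input = b8 ff d1 a7 36 36 ∥ 86 ee b8 39.
Inner hash: sum = 184+255+209+167+54+54+134+238+184+57 = 1536; mod 256 = 0 → 00.

00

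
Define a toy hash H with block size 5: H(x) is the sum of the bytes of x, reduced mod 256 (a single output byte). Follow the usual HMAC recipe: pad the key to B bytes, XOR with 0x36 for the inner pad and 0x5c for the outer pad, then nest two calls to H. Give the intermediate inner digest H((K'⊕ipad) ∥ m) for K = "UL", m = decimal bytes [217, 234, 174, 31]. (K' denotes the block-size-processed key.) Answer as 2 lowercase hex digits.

0f

Key "UL" = 55 4c is 2 bytes ≤ B = 5; zero-pad to 5 bytes: K' = 55 4c 00 00 00.
K' ⊕ ipad = 63 7a 36 36 36.
Inner input = 63 7a 36 36 36 ∥ d9 ea ae 1f.
Inner hash: sum = 99+122+54+54+54+217+234+174+31 = 1039; mod 256 = 15 → 0f.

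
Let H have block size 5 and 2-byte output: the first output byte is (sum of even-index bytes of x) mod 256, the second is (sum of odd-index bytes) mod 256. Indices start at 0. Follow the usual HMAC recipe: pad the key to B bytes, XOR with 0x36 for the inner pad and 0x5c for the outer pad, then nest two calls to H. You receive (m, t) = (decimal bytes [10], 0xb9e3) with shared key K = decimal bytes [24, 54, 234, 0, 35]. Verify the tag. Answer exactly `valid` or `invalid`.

Key decimal bytes [24, 54, 234, 0, 35] = 18 36 ea 00 23 is exactly B = 5 bytes: K' = 18 36 ea 00 23.
K' ⊕ ipad = 2e 00 dc 36 15; K' ⊕ opad = 44 6a b6 5c 7f.
Inner hash: even-index sum = 287 mod 256 = 31; odd-index sum = 64 mod 256 = 64 → 1f 40.
Outer hash (recomputed tag): even-index sum = 441 mod 256 = 185; odd-index sum = 229 mod 256 = 229 → b9 e5.
Recomputed tag = b9e5; claimed = b9e3 → mismatch.

invalid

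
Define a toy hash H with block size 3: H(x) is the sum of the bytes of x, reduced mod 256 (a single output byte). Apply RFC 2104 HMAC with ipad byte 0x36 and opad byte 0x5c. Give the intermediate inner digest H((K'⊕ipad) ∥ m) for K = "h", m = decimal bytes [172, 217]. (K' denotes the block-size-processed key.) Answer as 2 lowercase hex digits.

4f

Key "h" = 68 is 1 byte ≤ B = 3; zero-pad to 3 bytes: K' = 68 00 00.
K' ⊕ ipad = 5e 36 36.
Inner input = 5e 36 36 ∥ ac d9.
Inner hash: sum = 94+54+54+172+217 = 591; mod 256 = 79 → 4f.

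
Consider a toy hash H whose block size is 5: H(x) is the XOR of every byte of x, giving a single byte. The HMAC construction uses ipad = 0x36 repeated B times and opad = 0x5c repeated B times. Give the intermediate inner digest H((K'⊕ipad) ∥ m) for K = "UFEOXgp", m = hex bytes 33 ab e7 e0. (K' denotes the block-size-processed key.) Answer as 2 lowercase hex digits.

ff

Key "UFEOXgp" = 55 46 45 4f 58 67 70 is 7 bytes > B = 5, so hash it first: H(key) = 56, then zero-pad to 5 bytes: K' = 56 00 00 00 00.
K' ⊕ ipad = 60 36 36 36 36.
Inner input = 60 36 36 36 36 ∥ 33 ab e7 e0.
Inner hash: XOR 60⊕36⊕36⊕36⊕36⊕33⊕ab⊕e7⊕e0 = ff.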